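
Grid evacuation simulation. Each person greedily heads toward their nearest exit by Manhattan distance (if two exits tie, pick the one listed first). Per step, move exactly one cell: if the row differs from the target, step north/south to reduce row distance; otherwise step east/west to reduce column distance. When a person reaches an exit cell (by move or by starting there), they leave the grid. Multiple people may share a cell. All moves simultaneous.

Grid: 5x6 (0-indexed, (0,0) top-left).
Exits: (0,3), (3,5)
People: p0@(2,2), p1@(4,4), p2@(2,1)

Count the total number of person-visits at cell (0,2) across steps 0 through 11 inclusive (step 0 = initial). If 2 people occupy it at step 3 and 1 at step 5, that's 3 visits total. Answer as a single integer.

Answer: 2

Derivation:
Step 0: p0@(2,2) p1@(4,4) p2@(2,1) -> at (0,2): 0 [-], cum=0
Step 1: p0@(1,2) p1@(3,4) p2@(1,1) -> at (0,2): 0 [-], cum=0
Step 2: p0@(0,2) p1@ESC p2@(0,1) -> at (0,2): 1 [p0], cum=1
Step 3: p0@ESC p1@ESC p2@(0,2) -> at (0,2): 1 [p2], cum=2
Step 4: p0@ESC p1@ESC p2@ESC -> at (0,2): 0 [-], cum=2
Total visits = 2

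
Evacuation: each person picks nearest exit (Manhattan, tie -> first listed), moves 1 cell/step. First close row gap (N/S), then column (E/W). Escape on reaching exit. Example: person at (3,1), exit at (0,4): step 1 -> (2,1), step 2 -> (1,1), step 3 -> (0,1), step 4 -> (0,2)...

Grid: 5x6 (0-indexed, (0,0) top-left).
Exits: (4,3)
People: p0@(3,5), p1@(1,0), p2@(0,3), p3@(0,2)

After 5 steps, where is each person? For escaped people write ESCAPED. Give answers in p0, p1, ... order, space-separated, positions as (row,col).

Step 1: p0:(3,5)->(4,5) | p1:(1,0)->(2,0) | p2:(0,3)->(1,3) | p3:(0,2)->(1,2)
Step 2: p0:(4,5)->(4,4) | p1:(2,0)->(3,0) | p2:(1,3)->(2,3) | p3:(1,2)->(2,2)
Step 3: p0:(4,4)->(4,3)->EXIT | p1:(3,0)->(4,0) | p2:(2,3)->(3,3) | p3:(2,2)->(3,2)
Step 4: p0:escaped | p1:(4,0)->(4,1) | p2:(3,3)->(4,3)->EXIT | p3:(3,2)->(4,2)
Step 5: p0:escaped | p1:(4,1)->(4,2) | p2:escaped | p3:(4,2)->(4,3)->EXIT

ESCAPED (4,2) ESCAPED ESCAPED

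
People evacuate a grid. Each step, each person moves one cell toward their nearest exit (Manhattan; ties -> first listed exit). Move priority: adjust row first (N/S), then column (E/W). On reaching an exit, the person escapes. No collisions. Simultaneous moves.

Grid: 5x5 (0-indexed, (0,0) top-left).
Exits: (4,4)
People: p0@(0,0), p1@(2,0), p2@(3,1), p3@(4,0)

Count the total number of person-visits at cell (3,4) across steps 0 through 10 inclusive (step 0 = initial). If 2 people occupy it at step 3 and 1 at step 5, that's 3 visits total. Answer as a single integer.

Step 0: p0@(0,0) p1@(2,0) p2@(3,1) p3@(4,0) -> at (3,4): 0 [-], cum=0
Step 1: p0@(1,0) p1@(3,0) p2@(4,1) p3@(4,1) -> at (3,4): 0 [-], cum=0
Step 2: p0@(2,0) p1@(4,0) p2@(4,2) p3@(4,2) -> at (3,4): 0 [-], cum=0
Step 3: p0@(3,0) p1@(4,1) p2@(4,3) p3@(4,3) -> at (3,4): 0 [-], cum=0
Step 4: p0@(4,0) p1@(4,2) p2@ESC p3@ESC -> at (3,4): 0 [-], cum=0
Step 5: p0@(4,1) p1@(4,3) p2@ESC p3@ESC -> at (3,4): 0 [-], cum=0
Step 6: p0@(4,2) p1@ESC p2@ESC p3@ESC -> at (3,4): 0 [-], cum=0
Step 7: p0@(4,3) p1@ESC p2@ESC p3@ESC -> at (3,4): 0 [-], cum=0
Step 8: p0@ESC p1@ESC p2@ESC p3@ESC -> at (3,4): 0 [-], cum=0
Total visits = 0

Answer: 0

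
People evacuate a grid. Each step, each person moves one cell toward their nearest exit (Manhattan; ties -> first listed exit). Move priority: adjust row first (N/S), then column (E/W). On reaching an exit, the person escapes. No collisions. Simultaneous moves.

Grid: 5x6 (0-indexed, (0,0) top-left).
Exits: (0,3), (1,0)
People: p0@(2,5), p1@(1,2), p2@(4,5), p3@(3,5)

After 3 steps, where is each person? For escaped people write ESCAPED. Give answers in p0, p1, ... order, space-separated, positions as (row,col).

Step 1: p0:(2,5)->(1,5) | p1:(1,2)->(0,2) | p2:(4,5)->(3,5) | p3:(3,5)->(2,5)
Step 2: p0:(1,5)->(0,5) | p1:(0,2)->(0,3)->EXIT | p2:(3,5)->(2,5) | p3:(2,5)->(1,5)
Step 3: p0:(0,5)->(0,4) | p1:escaped | p2:(2,5)->(1,5) | p3:(1,5)->(0,5)

(0,4) ESCAPED (1,5) (0,5)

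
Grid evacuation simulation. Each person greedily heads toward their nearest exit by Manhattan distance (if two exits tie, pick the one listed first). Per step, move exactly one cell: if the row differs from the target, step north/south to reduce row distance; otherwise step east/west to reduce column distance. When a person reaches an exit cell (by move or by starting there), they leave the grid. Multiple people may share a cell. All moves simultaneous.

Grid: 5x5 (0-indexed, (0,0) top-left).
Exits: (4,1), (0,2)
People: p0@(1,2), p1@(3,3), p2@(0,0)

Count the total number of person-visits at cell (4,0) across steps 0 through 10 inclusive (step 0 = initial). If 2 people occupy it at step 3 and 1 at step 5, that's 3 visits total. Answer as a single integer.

Step 0: p0@(1,2) p1@(3,3) p2@(0,0) -> at (4,0): 0 [-], cum=0
Step 1: p0@ESC p1@(4,3) p2@(0,1) -> at (4,0): 0 [-], cum=0
Step 2: p0@ESC p1@(4,2) p2@ESC -> at (4,0): 0 [-], cum=0
Step 3: p0@ESC p1@ESC p2@ESC -> at (4,0): 0 [-], cum=0
Total visits = 0

Answer: 0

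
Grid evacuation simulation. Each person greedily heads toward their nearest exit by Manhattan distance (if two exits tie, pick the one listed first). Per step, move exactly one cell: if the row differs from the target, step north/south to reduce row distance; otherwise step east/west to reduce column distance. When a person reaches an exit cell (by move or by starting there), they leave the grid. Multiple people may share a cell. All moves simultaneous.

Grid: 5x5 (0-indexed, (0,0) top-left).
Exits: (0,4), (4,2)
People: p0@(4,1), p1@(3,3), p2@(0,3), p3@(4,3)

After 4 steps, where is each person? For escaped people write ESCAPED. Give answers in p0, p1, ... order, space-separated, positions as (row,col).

Step 1: p0:(4,1)->(4,2)->EXIT | p1:(3,3)->(4,3) | p2:(0,3)->(0,4)->EXIT | p3:(4,3)->(4,2)->EXIT
Step 2: p0:escaped | p1:(4,3)->(4,2)->EXIT | p2:escaped | p3:escaped

ESCAPED ESCAPED ESCAPED ESCAPED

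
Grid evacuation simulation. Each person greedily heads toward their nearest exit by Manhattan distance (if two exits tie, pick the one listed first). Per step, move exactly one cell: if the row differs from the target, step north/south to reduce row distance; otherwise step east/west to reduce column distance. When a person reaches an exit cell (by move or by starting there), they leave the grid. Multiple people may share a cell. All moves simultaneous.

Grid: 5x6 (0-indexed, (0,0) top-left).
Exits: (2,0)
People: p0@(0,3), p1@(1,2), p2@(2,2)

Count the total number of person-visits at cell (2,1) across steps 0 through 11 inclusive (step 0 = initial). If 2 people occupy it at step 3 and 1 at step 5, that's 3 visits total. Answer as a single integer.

Step 0: p0@(0,3) p1@(1,2) p2@(2,2) -> at (2,1): 0 [-], cum=0
Step 1: p0@(1,3) p1@(2,2) p2@(2,1) -> at (2,1): 1 [p2], cum=1
Step 2: p0@(2,3) p1@(2,1) p2@ESC -> at (2,1): 1 [p1], cum=2
Step 3: p0@(2,2) p1@ESC p2@ESC -> at (2,1): 0 [-], cum=2
Step 4: p0@(2,1) p1@ESC p2@ESC -> at (2,1): 1 [p0], cum=3
Step 5: p0@ESC p1@ESC p2@ESC -> at (2,1): 0 [-], cum=3
Total visits = 3

Answer: 3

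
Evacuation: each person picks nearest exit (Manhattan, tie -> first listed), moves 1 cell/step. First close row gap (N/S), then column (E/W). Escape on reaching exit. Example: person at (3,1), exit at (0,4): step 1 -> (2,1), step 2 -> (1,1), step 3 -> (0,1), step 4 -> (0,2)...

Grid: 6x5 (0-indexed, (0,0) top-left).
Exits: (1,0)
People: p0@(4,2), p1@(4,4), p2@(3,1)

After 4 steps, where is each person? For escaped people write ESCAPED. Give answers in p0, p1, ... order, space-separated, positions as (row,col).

Step 1: p0:(4,2)->(3,2) | p1:(4,4)->(3,4) | p2:(3,1)->(2,1)
Step 2: p0:(3,2)->(2,2) | p1:(3,4)->(2,4) | p2:(2,1)->(1,1)
Step 3: p0:(2,2)->(1,2) | p1:(2,4)->(1,4) | p2:(1,1)->(1,0)->EXIT
Step 4: p0:(1,2)->(1,1) | p1:(1,4)->(1,3) | p2:escaped

(1,1) (1,3) ESCAPED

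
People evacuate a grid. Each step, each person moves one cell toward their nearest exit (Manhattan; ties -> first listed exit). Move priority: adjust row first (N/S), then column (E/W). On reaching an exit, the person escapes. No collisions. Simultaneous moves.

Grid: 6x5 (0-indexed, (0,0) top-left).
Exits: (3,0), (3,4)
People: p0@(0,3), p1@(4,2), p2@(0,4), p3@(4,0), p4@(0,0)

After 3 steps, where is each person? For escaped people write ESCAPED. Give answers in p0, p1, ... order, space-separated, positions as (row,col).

Step 1: p0:(0,3)->(1,3) | p1:(4,2)->(3,2) | p2:(0,4)->(1,4) | p3:(4,0)->(3,0)->EXIT | p4:(0,0)->(1,0)
Step 2: p0:(1,3)->(2,3) | p1:(3,2)->(3,1) | p2:(1,4)->(2,4) | p3:escaped | p4:(1,0)->(2,0)
Step 3: p0:(2,3)->(3,3) | p1:(3,1)->(3,0)->EXIT | p2:(2,4)->(3,4)->EXIT | p3:escaped | p4:(2,0)->(3,0)->EXIT

(3,3) ESCAPED ESCAPED ESCAPED ESCAPED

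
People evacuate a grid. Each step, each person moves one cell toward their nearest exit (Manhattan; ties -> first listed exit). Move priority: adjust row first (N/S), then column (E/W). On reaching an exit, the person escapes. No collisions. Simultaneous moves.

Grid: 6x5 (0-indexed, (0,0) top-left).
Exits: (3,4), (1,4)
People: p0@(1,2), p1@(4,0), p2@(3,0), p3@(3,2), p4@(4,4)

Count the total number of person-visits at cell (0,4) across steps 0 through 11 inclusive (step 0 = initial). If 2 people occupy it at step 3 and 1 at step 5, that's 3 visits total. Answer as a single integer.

Answer: 0

Derivation:
Step 0: p0@(1,2) p1@(4,0) p2@(3,0) p3@(3,2) p4@(4,4) -> at (0,4): 0 [-], cum=0
Step 1: p0@(1,3) p1@(3,0) p2@(3,1) p3@(3,3) p4@ESC -> at (0,4): 0 [-], cum=0
Step 2: p0@ESC p1@(3,1) p2@(3,2) p3@ESC p4@ESC -> at (0,4): 0 [-], cum=0
Step 3: p0@ESC p1@(3,2) p2@(3,3) p3@ESC p4@ESC -> at (0,4): 0 [-], cum=0
Step 4: p0@ESC p1@(3,3) p2@ESC p3@ESC p4@ESC -> at (0,4): 0 [-], cum=0
Step 5: p0@ESC p1@ESC p2@ESC p3@ESC p4@ESC -> at (0,4): 0 [-], cum=0
Total visits = 0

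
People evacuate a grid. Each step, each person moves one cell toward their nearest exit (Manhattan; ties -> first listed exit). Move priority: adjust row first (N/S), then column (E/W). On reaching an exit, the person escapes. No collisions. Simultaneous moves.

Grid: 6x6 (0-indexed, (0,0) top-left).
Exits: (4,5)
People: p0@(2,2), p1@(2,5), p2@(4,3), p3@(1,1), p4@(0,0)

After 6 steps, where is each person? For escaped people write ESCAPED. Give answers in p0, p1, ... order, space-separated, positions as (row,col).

Step 1: p0:(2,2)->(3,2) | p1:(2,5)->(3,5) | p2:(4,3)->(4,4) | p3:(1,1)->(2,1) | p4:(0,0)->(1,0)
Step 2: p0:(3,2)->(4,2) | p1:(3,5)->(4,5)->EXIT | p2:(4,4)->(4,5)->EXIT | p3:(2,1)->(3,1) | p4:(1,0)->(2,0)
Step 3: p0:(4,2)->(4,3) | p1:escaped | p2:escaped | p3:(3,1)->(4,1) | p4:(2,0)->(3,0)
Step 4: p0:(4,3)->(4,4) | p1:escaped | p2:escaped | p3:(4,1)->(4,2) | p4:(3,0)->(4,0)
Step 5: p0:(4,4)->(4,5)->EXIT | p1:escaped | p2:escaped | p3:(4,2)->(4,3) | p4:(4,0)->(4,1)
Step 6: p0:escaped | p1:escaped | p2:escaped | p3:(4,3)->(4,4) | p4:(4,1)->(4,2)

ESCAPED ESCAPED ESCAPED (4,4) (4,2)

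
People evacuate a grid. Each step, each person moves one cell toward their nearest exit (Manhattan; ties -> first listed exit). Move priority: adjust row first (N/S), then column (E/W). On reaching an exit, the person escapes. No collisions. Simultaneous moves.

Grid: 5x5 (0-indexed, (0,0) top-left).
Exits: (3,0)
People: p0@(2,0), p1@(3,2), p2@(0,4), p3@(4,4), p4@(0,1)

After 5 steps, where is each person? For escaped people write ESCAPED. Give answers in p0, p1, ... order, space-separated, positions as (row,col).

Step 1: p0:(2,0)->(3,0)->EXIT | p1:(3,2)->(3,1) | p2:(0,4)->(1,4) | p3:(4,4)->(3,4) | p4:(0,1)->(1,1)
Step 2: p0:escaped | p1:(3,1)->(3,0)->EXIT | p2:(1,4)->(2,4) | p3:(3,4)->(3,3) | p4:(1,1)->(2,1)
Step 3: p0:escaped | p1:escaped | p2:(2,4)->(3,4) | p3:(3,3)->(3,2) | p4:(2,1)->(3,1)
Step 4: p0:escaped | p1:escaped | p2:(3,4)->(3,3) | p3:(3,2)->(3,1) | p4:(3,1)->(3,0)->EXIT
Step 5: p0:escaped | p1:escaped | p2:(3,3)->(3,2) | p3:(3,1)->(3,0)->EXIT | p4:escaped

ESCAPED ESCAPED (3,2) ESCAPED ESCAPED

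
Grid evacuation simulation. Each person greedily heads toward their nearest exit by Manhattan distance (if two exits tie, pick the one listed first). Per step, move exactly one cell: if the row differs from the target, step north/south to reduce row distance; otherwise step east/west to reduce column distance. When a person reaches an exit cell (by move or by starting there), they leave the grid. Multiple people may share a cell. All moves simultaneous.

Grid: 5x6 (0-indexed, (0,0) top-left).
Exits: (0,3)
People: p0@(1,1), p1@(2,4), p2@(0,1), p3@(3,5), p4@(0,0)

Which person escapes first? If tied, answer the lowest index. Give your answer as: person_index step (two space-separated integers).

Step 1: p0:(1,1)->(0,1) | p1:(2,4)->(1,4) | p2:(0,1)->(0,2) | p3:(3,5)->(2,5) | p4:(0,0)->(0,1)
Step 2: p0:(0,1)->(0,2) | p1:(1,4)->(0,4) | p2:(0,2)->(0,3)->EXIT | p3:(2,5)->(1,5) | p4:(0,1)->(0,2)
Step 3: p0:(0,2)->(0,3)->EXIT | p1:(0,4)->(0,3)->EXIT | p2:escaped | p3:(1,5)->(0,5) | p4:(0,2)->(0,3)->EXIT
Step 4: p0:escaped | p1:escaped | p2:escaped | p3:(0,5)->(0,4) | p4:escaped
Step 5: p0:escaped | p1:escaped | p2:escaped | p3:(0,4)->(0,3)->EXIT | p4:escaped
Exit steps: [3, 3, 2, 5, 3]
First to escape: p2 at step 2

Answer: 2 2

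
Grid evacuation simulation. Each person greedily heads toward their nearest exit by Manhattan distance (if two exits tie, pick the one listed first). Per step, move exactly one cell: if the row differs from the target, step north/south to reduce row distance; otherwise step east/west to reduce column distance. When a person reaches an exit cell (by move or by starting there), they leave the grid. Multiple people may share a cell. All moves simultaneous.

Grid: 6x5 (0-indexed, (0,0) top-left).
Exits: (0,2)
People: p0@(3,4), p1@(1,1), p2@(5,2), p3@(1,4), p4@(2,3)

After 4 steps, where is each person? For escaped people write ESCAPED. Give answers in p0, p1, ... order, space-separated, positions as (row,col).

Step 1: p0:(3,4)->(2,4) | p1:(1,1)->(0,1) | p2:(5,2)->(4,2) | p3:(1,4)->(0,4) | p4:(2,3)->(1,3)
Step 2: p0:(2,4)->(1,4) | p1:(0,1)->(0,2)->EXIT | p2:(4,2)->(3,2) | p3:(0,4)->(0,3) | p4:(1,3)->(0,3)
Step 3: p0:(1,4)->(0,4) | p1:escaped | p2:(3,2)->(2,2) | p3:(0,3)->(0,2)->EXIT | p4:(0,3)->(0,2)->EXIT
Step 4: p0:(0,4)->(0,3) | p1:escaped | p2:(2,2)->(1,2) | p3:escaped | p4:escaped

(0,3) ESCAPED (1,2) ESCAPED ESCAPED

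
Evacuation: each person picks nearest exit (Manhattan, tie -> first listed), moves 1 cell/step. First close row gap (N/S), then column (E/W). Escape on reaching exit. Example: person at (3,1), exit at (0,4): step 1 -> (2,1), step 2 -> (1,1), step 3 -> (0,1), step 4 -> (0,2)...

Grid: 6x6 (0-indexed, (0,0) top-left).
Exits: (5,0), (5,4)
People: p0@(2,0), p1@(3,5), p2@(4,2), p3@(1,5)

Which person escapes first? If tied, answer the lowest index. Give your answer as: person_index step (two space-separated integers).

Step 1: p0:(2,0)->(3,0) | p1:(3,5)->(4,5) | p2:(4,2)->(5,2) | p3:(1,5)->(2,5)
Step 2: p0:(3,0)->(4,0) | p1:(4,5)->(5,5) | p2:(5,2)->(5,1) | p3:(2,5)->(3,5)
Step 3: p0:(4,0)->(5,0)->EXIT | p1:(5,5)->(5,4)->EXIT | p2:(5,1)->(5,0)->EXIT | p3:(3,5)->(4,5)
Step 4: p0:escaped | p1:escaped | p2:escaped | p3:(4,5)->(5,5)
Step 5: p0:escaped | p1:escaped | p2:escaped | p3:(5,5)->(5,4)->EXIT
Exit steps: [3, 3, 3, 5]
First to escape: p0 at step 3

Answer: 0 3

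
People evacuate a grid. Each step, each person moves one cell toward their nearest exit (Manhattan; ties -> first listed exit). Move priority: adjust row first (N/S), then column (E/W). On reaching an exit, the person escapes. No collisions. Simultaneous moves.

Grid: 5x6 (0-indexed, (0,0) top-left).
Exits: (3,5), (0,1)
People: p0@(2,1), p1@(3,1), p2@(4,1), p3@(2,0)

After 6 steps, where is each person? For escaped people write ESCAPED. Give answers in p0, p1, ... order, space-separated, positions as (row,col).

Step 1: p0:(2,1)->(1,1) | p1:(3,1)->(2,1) | p2:(4,1)->(3,1) | p3:(2,0)->(1,0)
Step 2: p0:(1,1)->(0,1)->EXIT | p1:(2,1)->(1,1) | p2:(3,1)->(2,1) | p3:(1,0)->(0,0)
Step 3: p0:escaped | p1:(1,1)->(0,1)->EXIT | p2:(2,1)->(1,1) | p3:(0,0)->(0,1)->EXIT
Step 4: p0:escaped | p1:escaped | p2:(1,1)->(0,1)->EXIT | p3:escaped

ESCAPED ESCAPED ESCAPED ESCAPED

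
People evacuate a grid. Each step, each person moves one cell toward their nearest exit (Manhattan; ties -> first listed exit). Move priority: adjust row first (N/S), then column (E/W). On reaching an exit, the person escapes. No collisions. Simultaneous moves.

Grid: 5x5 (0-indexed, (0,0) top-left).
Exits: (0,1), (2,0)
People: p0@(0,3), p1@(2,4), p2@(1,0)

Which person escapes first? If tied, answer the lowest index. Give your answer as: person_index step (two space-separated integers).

Step 1: p0:(0,3)->(0,2) | p1:(2,4)->(2,3) | p2:(1,0)->(2,0)->EXIT
Step 2: p0:(0,2)->(0,1)->EXIT | p1:(2,3)->(2,2) | p2:escaped
Step 3: p0:escaped | p1:(2,2)->(2,1) | p2:escaped
Step 4: p0:escaped | p1:(2,1)->(2,0)->EXIT | p2:escaped
Exit steps: [2, 4, 1]
First to escape: p2 at step 1

Answer: 2 1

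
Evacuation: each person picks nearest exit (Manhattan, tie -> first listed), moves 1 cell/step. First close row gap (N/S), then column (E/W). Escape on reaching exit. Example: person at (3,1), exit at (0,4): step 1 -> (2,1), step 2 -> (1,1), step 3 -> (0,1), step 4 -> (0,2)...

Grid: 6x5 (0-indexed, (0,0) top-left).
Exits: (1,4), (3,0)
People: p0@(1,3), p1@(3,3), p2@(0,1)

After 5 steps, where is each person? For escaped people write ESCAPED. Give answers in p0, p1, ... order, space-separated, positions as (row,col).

Step 1: p0:(1,3)->(1,4)->EXIT | p1:(3,3)->(2,3) | p2:(0,1)->(1,1)
Step 2: p0:escaped | p1:(2,3)->(1,3) | p2:(1,1)->(1,2)
Step 3: p0:escaped | p1:(1,3)->(1,4)->EXIT | p2:(1,2)->(1,3)
Step 4: p0:escaped | p1:escaped | p2:(1,3)->(1,4)->EXIT

ESCAPED ESCAPED ESCAPED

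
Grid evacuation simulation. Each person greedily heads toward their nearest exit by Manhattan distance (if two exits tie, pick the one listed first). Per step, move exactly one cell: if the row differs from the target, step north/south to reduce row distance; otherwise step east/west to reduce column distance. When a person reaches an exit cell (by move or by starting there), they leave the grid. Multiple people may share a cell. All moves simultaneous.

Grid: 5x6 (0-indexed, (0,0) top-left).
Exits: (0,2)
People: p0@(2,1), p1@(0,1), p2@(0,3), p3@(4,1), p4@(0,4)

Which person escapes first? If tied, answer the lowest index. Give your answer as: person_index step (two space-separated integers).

Step 1: p0:(2,1)->(1,1) | p1:(0,1)->(0,2)->EXIT | p2:(0,3)->(0,2)->EXIT | p3:(4,1)->(3,1) | p4:(0,4)->(0,3)
Step 2: p0:(1,1)->(0,1) | p1:escaped | p2:escaped | p3:(3,1)->(2,1) | p4:(0,3)->(0,2)->EXIT
Step 3: p0:(0,1)->(0,2)->EXIT | p1:escaped | p2:escaped | p3:(2,1)->(1,1) | p4:escaped
Step 4: p0:escaped | p1:escaped | p2:escaped | p3:(1,1)->(0,1) | p4:escaped
Step 5: p0:escaped | p1:escaped | p2:escaped | p3:(0,1)->(0,2)->EXIT | p4:escaped
Exit steps: [3, 1, 1, 5, 2]
First to escape: p1 at step 1

Answer: 1 1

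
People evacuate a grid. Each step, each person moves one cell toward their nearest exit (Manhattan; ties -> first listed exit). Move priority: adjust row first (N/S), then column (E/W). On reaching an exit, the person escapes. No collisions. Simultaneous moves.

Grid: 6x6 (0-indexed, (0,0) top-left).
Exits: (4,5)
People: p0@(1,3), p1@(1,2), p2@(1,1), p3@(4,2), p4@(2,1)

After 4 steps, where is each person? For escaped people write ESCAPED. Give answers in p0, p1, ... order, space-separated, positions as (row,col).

Step 1: p0:(1,3)->(2,3) | p1:(1,2)->(2,2) | p2:(1,1)->(2,1) | p3:(4,2)->(4,3) | p4:(2,1)->(3,1)
Step 2: p0:(2,3)->(3,3) | p1:(2,2)->(3,2) | p2:(2,1)->(3,1) | p3:(4,3)->(4,4) | p4:(3,1)->(4,1)
Step 3: p0:(3,3)->(4,3) | p1:(3,2)->(4,2) | p2:(3,1)->(4,1) | p3:(4,4)->(4,5)->EXIT | p4:(4,1)->(4,2)
Step 4: p0:(4,3)->(4,4) | p1:(4,2)->(4,3) | p2:(4,1)->(4,2) | p3:escaped | p4:(4,2)->(4,3)

(4,4) (4,3) (4,2) ESCAPED (4,3)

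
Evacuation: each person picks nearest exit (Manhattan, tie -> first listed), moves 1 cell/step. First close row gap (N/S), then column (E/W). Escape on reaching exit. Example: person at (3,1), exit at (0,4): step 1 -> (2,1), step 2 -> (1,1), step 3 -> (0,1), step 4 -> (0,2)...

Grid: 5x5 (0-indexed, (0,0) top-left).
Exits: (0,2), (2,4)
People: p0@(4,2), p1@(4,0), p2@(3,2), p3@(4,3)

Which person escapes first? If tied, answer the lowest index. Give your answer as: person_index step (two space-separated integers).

Answer: 2 3

Derivation:
Step 1: p0:(4,2)->(3,2) | p1:(4,0)->(3,0) | p2:(3,2)->(2,2) | p3:(4,3)->(3,3)
Step 2: p0:(3,2)->(2,2) | p1:(3,0)->(2,0) | p2:(2,2)->(1,2) | p3:(3,3)->(2,3)
Step 3: p0:(2,2)->(1,2) | p1:(2,0)->(1,0) | p2:(1,2)->(0,2)->EXIT | p3:(2,3)->(2,4)->EXIT
Step 4: p0:(1,2)->(0,2)->EXIT | p1:(1,0)->(0,0) | p2:escaped | p3:escaped
Step 5: p0:escaped | p1:(0,0)->(0,1) | p2:escaped | p3:escaped
Step 6: p0:escaped | p1:(0,1)->(0,2)->EXIT | p2:escaped | p3:escaped
Exit steps: [4, 6, 3, 3]
First to escape: p2 at step 3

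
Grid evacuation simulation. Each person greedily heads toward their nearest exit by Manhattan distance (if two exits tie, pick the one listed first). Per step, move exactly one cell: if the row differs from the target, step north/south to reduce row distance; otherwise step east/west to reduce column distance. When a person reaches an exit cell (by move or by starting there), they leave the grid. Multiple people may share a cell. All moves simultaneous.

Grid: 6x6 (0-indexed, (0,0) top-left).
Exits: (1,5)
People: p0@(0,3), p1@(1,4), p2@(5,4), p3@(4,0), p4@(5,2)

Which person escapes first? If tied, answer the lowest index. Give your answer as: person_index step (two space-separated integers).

Answer: 1 1

Derivation:
Step 1: p0:(0,3)->(1,3) | p1:(1,4)->(1,5)->EXIT | p2:(5,4)->(4,4) | p3:(4,0)->(3,0) | p4:(5,2)->(4,2)
Step 2: p0:(1,3)->(1,4) | p1:escaped | p2:(4,4)->(3,4) | p3:(3,0)->(2,0) | p4:(4,2)->(3,2)
Step 3: p0:(1,4)->(1,5)->EXIT | p1:escaped | p2:(3,4)->(2,4) | p3:(2,0)->(1,0) | p4:(3,2)->(2,2)
Step 4: p0:escaped | p1:escaped | p2:(2,4)->(1,4) | p3:(1,0)->(1,1) | p4:(2,2)->(1,2)
Step 5: p0:escaped | p1:escaped | p2:(1,4)->(1,5)->EXIT | p3:(1,1)->(1,2) | p4:(1,2)->(1,3)
Step 6: p0:escaped | p1:escaped | p2:escaped | p3:(1,2)->(1,3) | p4:(1,3)->(1,4)
Step 7: p0:escaped | p1:escaped | p2:escaped | p3:(1,3)->(1,4) | p4:(1,4)->(1,5)->EXIT
Step 8: p0:escaped | p1:escaped | p2:escaped | p3:(1,4)->(1,5)->EXIT | p4:escaped
Exit steps: [3, 1, 5, 8, 7]
First to escape: p1 at step 1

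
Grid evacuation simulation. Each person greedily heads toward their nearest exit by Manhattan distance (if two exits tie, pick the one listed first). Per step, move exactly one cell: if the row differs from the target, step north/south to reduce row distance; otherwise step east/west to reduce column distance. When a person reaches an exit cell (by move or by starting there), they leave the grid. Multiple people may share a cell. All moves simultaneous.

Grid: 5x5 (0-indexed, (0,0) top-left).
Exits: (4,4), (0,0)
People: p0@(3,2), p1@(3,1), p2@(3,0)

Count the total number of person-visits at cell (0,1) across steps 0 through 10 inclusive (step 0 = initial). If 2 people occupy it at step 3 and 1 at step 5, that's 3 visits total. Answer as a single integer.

Answer: 0

Derivation:
Step 0: p0@(3,2) p1@(3,1) p2@(3,0) -> at (0,1): 0 [-], cum=0
Step 1: p0@(4,2) p1@(4,1) p2@(2,0) -> at (0,1): 0 [-], cum=0
Step 2: p0@(4,3) p1@(4,2) p2@(1,0) -> at (0,1): 0 [-], cum=0
Step 3: p0@ESC p1@(4,3) p2@ESC -> at (0,1): 0 [-], cum=0
Step 4: p0@ESC p1@ESC p2@ESC -> at (0,1): 0 [-], cum=0
Total visits = 0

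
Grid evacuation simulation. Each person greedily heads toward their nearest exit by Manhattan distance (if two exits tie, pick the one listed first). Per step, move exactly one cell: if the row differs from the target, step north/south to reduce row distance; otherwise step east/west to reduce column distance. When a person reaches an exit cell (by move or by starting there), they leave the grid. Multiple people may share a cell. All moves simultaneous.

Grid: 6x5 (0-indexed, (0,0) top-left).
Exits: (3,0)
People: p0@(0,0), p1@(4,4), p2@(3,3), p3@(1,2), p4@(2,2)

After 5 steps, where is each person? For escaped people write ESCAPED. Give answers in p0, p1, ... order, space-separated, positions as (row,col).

Step 1: p0:(0,0)->(1,0) | p1:(4,4)->(3,4) | p2:(3,3)->(3,2) | p3:(1,2)->(2,2) | p4:(2,2)->(3,2)
Step 2: p0:(1,0)->(2,0) | p1:(3,4)->(3,3) | p2:(3,2)->(3,1) | p3:(2,2)->(3,2) | p4:(3,2)->(3,1)
Step 3: p0:(2,0)->(3,0)->EXIT | p1:(3,3)->(3,2) | p2:(3,1)->(3,0)->EXIT | p3:(3,2)->(3,1) | p4:(3,1)->(3,0)->EXIT
Step 4: p0:escaped | p1:(3,2)->(3,1) | p2:escaped | p3:(3,1)->(3,0)->EXIT | p4:escaped
Step 5: p0:escaped | p1:(3,1)->(3,0)->EXIT | p2:escaped | p3:escaped | p4:escaped

ESCAPED ESCAPED ESCAPED ESCAPED ESCAPED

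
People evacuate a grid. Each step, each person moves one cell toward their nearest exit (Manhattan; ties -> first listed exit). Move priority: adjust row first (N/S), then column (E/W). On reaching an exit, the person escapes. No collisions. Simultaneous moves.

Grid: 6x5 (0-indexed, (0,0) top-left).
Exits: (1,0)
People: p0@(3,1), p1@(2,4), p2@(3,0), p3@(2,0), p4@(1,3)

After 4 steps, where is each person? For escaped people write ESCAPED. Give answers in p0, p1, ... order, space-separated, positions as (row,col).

Step 1: p0:(3,1)->(2,1) | p1:(2,4)->(1,4) | p2:(3,0)->(2,0) | p3:(2,0)->(1,0)->EXIT | p4:(1,3)->(1,2)
Step 2: p0:(2,1)->(1,1) | p1:(1,4)->(1,3) | p2:(2,0)->(1,0)->EXIT | p3:escaped | p4:(1,2)->(1,1)
Step 3: p0:(1,1)->(1,0)->EXIT | p1:(1,3)->(1,2) | p2:escaped | p3:escaped | p4:(1,1)->(1,0)->EXIT
Step 4: p0:escaped | p1:(1,2)->(1,1) | p2:escaped | p3:escaped | p4:escaped

ESCAPED (1,1) ESCAPED ESCAPED ESCAPED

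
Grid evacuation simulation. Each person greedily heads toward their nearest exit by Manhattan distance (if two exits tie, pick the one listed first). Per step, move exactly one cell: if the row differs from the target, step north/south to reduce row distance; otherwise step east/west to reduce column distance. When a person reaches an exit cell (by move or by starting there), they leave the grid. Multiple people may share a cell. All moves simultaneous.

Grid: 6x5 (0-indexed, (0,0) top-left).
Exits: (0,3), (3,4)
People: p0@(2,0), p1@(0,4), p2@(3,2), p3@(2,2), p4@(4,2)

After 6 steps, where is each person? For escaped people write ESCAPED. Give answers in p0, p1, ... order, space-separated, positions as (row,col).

Step 1: p0:(2,0)->(1,0) | p1:(0,4)->(0,3)->EXIT | p2:(3,2)->(3,3) | p3:(2,2)->(1,2) | p4:(4,2)->(3,2)
Step 2: p0:(1,0)->(0,0) | p1:escaped | p2:(3,3)->(3,4)->EXIT | p3:(1,2)->(0,2) | p4:(3,2)->(3,3)
Step 3: p0:(0,0)->(0,1) | p1:escaped | p2:escaped | p3:(0,2)->(0,3)->EXIT | p4:(3,3)->(3,4)->EXIT
Step 4: p0:(0,1)->(0,2) | p1:escaped | p2:escaped | p3:escaped | p4:escaped
Step 5: p0:(0,2)->(0,3)->EXIT | p1:escaped | p2:escaped | p3:escaped | p4:escaped

ESCAPED ESCAPED ESCAPED ESCAPED ESCAPED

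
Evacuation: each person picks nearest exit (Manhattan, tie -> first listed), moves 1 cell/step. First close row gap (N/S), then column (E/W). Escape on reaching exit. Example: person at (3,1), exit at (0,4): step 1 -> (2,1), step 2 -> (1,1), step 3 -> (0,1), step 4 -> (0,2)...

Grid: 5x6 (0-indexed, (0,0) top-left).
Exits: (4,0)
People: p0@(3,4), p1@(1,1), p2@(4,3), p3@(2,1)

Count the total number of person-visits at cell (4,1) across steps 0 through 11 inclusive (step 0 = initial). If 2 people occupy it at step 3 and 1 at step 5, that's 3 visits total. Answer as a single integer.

Step 0: p0@(3,4) p1@(1,1) p2@(4,3) p3@(2,1) -> at (4,1): 0 [-], cum=0
Step 1: p0@(4,4) p1@(2,1) p2@(4,2) p3@(3,1) -> at (4,1): 0 [-], cum=0
Step 2: p0@(4,3) p1@(3,1) p2@(4,1) p3@(4,1) -> at (4,1): 2 [p2,p3], cum=2
Step 3: p0@(4,2) p1@(4,1) p2@ESC p3@ESC -> at (4,1): 1 [p1], cum=3
Step 4: p0@(4,1) p1@ESC p2@ESC p3@ESC -> at (4,1): 1 [p0], cum=4
Step 5: p0@ESC p1@ESC p2@ESC p3@ESC -> at (4,1): 0 [-], cum=4
Total visits = 4

Answer: 4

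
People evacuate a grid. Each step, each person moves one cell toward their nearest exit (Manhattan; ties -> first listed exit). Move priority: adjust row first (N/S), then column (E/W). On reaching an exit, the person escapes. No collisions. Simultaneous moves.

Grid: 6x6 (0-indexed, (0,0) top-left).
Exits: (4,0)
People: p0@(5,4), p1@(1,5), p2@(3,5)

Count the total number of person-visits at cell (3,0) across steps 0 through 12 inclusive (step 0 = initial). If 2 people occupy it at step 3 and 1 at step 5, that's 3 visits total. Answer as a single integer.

Step 0: p0@(5,4) p1@(1,5) p2@(3,5) -> at (3,0): 0 [-], cum=0
Step 1: p0@(4,4) p1@(2,5) p2@(4,5) -> at (3,0): 0 [-], cum=0
Step 2: p0@(4,3) p1@(3,5) p2@(4,4) -> at (3,0): 0 [-], cum=0
Step 3: p0@(4,2) p1@(4,5) p2@(4,3) -> at (3,0): 0 [-], cum=0
Step 4: p0@(4,1) p1@(4,4) p2@(4,2) -> at (3,0): 0 [-], cum=0
Step 5: p0@ESC p1@(4,3) p2@(4,1) -> at (3,0): 0 [-], cum=0
Step 6: p0@ESC p1@(4,2) p2@ESC -> at (3,0): 0 [-], cum=0
Step 7: p0@ESC p1@(4,1) p2@ESC -> at (3,0): 0 [-], cum=0
Step 8: p0@ESC p1@ESC p2@ESC -> at (3,0): 0 [-], cum=0
Total visits = 0

Answer: 0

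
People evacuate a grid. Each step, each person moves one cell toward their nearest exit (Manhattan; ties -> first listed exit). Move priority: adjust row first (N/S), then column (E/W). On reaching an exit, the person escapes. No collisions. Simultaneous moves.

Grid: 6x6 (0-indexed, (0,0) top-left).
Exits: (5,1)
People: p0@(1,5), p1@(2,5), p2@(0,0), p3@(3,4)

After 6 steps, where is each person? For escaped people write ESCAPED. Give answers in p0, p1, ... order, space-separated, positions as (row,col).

Step 1: p0:(1,5)->(2,5) | p1:(2,5)->(3,5) | p2:(0,0)->(1,0) | p3:(3,4)->(4,4)
Step 2: p0:(2,5)->(3,5) | p1:(3,5)->(4,5) | p2:(1,0)->(2,0) | p3:(4,4)->(5,4)
Step 3: p0:(3,5)->(4,5) | p1:(4,5)->(5,5) | p2:(2,0)->(3,0) | p3:(5,4)->(5,3)
Step 4: p0:(4,5)->(5,5) | p1:(5,5)->(5,4) | p2:(3,0)->(4,0) | p3:(5,3)->(5,2)
Step 5: p0:(5,5)->(5,4) | p1:(5,4)->(5,3) | p2:(4,0)->(5,0) | p3:(5,2)->(5,1)->EXIT
Step 6: p0:(5,4)->(5,3) | p1:(5,3)->(5,2) | p2:(5,0)->(5,1)->EXIT | p3:escaped

(5,3) (5,2) ESCAPED ESCAPED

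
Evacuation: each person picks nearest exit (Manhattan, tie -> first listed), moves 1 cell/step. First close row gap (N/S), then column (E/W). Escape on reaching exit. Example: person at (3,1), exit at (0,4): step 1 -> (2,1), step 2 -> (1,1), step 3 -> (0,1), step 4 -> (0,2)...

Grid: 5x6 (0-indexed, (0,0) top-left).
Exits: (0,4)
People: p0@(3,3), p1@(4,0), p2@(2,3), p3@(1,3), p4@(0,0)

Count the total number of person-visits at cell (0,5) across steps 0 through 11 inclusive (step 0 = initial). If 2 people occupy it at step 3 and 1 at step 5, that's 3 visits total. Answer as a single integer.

Step 0: p0@(3,3) p1@(4,0) p2@(2,3) p3@(1,3) p4@(0,0) -> at (0,5): 0 [-], cum=0
Step 1: p0@(2,3) p1@(3,0) p2@(1,3) p3@(0,3) p4@(0,1) -> at (0,5): 0 [-], cum=0
Step 2: p0@(1,3) p1@(2,0) p2@(0,3) p3@ESC p4@(0,2) -> at (0,5): 0 [-], cum=0
Step 3: p0@(0,3) p1@(1,0) p2@ESC p3@ESC p4@(0,3) -> at (0,5): 0 [-], cum=0
Step 4: p0@ESC p1@(0,0) p2@ESC p3@ESC p4@ESC -> at (0,5): 0 [-], cum=0
Step 5: p0@ESC p1@(0,1) p2@ESC p3@ESC p4@ESC -> at (0,5): 0 [-], cum=0
Step 6: p0@ESC p1@(0,2) p2@ESC p3@ESC p4@ESC -> at (0,5): 0 [-], cum=0
Step 7: p0@ESC p1@(0,3) p2@ESC p3@ESC p4@ESC -> at (0,5): 0 [-], cum=0
Step 8: p0@ESC p1@ESC p2@ESC p3@ESC p4@ESC -> at (0,5): 0 [-], cum=0
Total visits = 0

Answer: 0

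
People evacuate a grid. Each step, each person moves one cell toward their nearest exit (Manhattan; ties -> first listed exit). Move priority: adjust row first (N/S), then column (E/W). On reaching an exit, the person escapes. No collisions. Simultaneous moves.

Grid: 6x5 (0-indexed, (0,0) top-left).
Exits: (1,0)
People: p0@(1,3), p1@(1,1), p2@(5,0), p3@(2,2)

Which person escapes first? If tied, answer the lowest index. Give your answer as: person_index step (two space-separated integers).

Step 1: p0:(1,3)->(1,2) | p1:(1,1)->(1,0)->EXIT | p2:(5,0)->(4,0) | p3:(2,2)->(1,2)
Step 2: p0:(1,2)->(1,1) | p1:escaped | p2:(4,0)->(3,0) | p3:(1,2)->(1,1)
Step 3: p0:(1,1)->(1,0)->EXIT | p1:escaped | p2:(3,0)->(2,0) | p3:(1,1)->(1,0)->EXIT
Step 4: p0:escaped | p1:escaped | p2:(2,0)->(1,0)->EXIT | p3:escaped
Exit steps: [3, 1, 4, 3]
First to escape: p1 at step 1

Answer: 1 1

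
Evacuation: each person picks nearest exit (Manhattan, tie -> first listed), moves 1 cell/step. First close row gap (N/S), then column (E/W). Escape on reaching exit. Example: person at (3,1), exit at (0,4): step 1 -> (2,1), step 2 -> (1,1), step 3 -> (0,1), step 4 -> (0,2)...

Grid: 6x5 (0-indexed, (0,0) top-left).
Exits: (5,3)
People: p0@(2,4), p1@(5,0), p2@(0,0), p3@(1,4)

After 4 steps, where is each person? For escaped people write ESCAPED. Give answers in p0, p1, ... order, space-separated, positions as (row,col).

Step 1: p0:(2,4)->(3,4) | p1:(5,0)->(5,1) | p2:(0,0)->(1,0) | p3:(1,4)->(2,4)
Step 2: p0:(3,4)->(4,4) | p1:(5,1)->(5,2) | p2:(1,0)->(2,0) | p3:(2,4)->(3,4)
Step 3: p0:(4,4)->(5,4) | p1:(5,2)->(5,3)->EXIT | p2:(2,0)->(3,0) | p3:(3,4)->(4,4)
Step 4: p0:(5,4)->(5,3)->EXIT | p1:escaped | p2:(3,0)->(4,0) | p3:(4,4)->(5,4)

ESCAPED ESCAPED (4,0) (5,4)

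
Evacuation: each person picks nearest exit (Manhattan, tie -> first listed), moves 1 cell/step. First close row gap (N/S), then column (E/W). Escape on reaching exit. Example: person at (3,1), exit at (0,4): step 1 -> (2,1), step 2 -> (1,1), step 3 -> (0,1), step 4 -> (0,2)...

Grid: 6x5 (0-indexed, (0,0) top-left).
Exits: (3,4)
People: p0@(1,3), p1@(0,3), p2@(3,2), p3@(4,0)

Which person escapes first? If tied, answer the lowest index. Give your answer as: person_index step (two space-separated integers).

Answer: 2 2

Derivation:
Step 1: p0:(1,3)->(2,3) | p1:(0,3)->(1,3) | p2:(3,2)->(3,3) | p3:(4,0)->(3,0)
Step 2: p0:(2,3)->(3,3) | p1:(1,3)->(2,3) | p2:(3,3)->(3,4)->EXIT | p3:(3,0)->(3,1)
Step 3: p0:(3,3)->(3,4)->EXIT | p1:(2,3)->(3,3) | p2:escaped | p3:(3,1)->(3,2)
Step 4: p0:escaped | p1:(3,3)->(3,4)->EXIT | p2:escaped | p3:(3,2)->(3,3)
Step 5: p0:escaped | p1:escaped | p2:escaped | p3:(3,3)->(3,4)->EXIT
Exit steps: [3, 4, 2, 5]
First to escape: p2 at step 2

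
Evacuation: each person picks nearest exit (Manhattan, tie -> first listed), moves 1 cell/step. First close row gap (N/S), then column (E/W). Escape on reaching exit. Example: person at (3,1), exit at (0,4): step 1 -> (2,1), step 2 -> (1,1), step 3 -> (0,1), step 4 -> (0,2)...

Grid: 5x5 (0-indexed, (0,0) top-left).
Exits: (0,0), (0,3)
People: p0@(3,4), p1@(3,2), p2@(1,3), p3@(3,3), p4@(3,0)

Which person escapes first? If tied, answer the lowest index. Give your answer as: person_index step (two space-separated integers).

Answer: 2 1

Derivation:
Step 1: p0:(3,4)->(2,4) | p1:(3,2)->(2,2) | p2:(1,3)->(0,3)->EXIT | p3:(3,3)->(2,3) | p4:(3,0)->(2,0)
Step 2: p0:(2,4)->(1,4) | p1:(2,2)->(1,2) | p2:escaped | p3:(2,3)->(1,3) | p4:(2,0)->(1,0)
Step 3: p0:(1,4)->(0,4) | p1:(1,2)->(0,2) | p2:escaped | p3:(1,3)->(0,3)->EXIT | p4:(1,0)->(0,0)->EXIT
Step 4: p0:(0,4)->(0,3)->EXIT | p1:(0,2)->(0,3)->EXIT | p2:escaped | p3:escaped | p4:escaped
Exit steps: [4, 4, 1, 3, 3]
First to escape: p2 at step 1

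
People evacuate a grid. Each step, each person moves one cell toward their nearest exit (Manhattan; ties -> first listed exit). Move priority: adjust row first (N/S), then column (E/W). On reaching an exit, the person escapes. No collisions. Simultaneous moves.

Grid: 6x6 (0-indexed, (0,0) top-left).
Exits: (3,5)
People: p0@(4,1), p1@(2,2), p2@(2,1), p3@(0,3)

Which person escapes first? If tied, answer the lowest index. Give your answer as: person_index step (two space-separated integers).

Answer: 1 4

Derivation:
Step 1: p0:(4,1)->(3,1) | p1:(2,2)->(3,2) | p2:(2,1)->(3,1) | p3:(0,3)->(1,3)
Step 2: p0:(3,1)->(3,2) | p1:(3,2)->(3,3) | p2:(3,1)->(3,2) | p3:(1,3)->(2,3)
Step 3: p0:(3,2)->(3,3) | p1:(3,3)->(3,4) | p2:(3,2)->(3,3) | p3:(2,3)->(3,3)
Step 4: p0:(3,3)->(3,4) | p1:(3,4)->(3,5)->EXIT | p2:(3,3)->(3,4) | p3:(3,3)->(3,4)
Step 5: p0:(3,4)->(3,5)->EXIT | p1:escaped | p2:(3,4)->(3,5)->EXIT | p3:(3,4)->(3,5)->EXIT
Exit steps: [5, 4, 5, 5]
First to escape: p1 at step 4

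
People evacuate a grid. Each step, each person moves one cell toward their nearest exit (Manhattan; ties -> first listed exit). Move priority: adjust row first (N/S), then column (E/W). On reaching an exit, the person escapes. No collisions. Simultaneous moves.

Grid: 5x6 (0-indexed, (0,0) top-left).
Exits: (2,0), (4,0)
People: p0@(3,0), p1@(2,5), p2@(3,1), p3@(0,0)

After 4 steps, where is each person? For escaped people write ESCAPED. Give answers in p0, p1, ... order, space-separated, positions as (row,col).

Step 1: p0:(3,0)->(2,0)->EXIT | p1:(2,5)->(2,4) | p2:(3,1)->(2,1) | p3:(0,0)->(1,0)
Step 2: p0:escaped | p1:(2,4)->(2,3) | p2:(2,1)->(2,0)->EXIT | p3:(1,0)->(2,0)->EXIT
Step 3: p0:escaped | p1:(2,3)->(2,2) | p2:escaped | p3:escaped
Step 4: p0:escaped | p1:(2,2)->(2,1) | p2:escaped | p3:escaped

ESCAPED (2,1) ESCAPED ESCAPED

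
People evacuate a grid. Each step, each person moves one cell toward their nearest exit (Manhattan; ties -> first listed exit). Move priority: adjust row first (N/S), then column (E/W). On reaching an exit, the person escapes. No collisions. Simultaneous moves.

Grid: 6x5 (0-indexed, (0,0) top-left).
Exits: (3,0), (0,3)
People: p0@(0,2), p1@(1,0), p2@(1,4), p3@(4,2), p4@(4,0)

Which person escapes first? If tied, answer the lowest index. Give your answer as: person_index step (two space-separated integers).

Answer: 0 1

Derivation:
Step 1: p0:(0,2)->(0,3)->EXIT | p1:(1,0)->(2,0) | p2:(1,4)->(0,4) | p3:(4,2)->(3,2) | p4:(4,0)->(3,0)->EXIT
Step 2: p0:escaped | p1:(2,0)->(3,0)->EXIT | p2:(0,4)->(0,3)->EXIT | p3:(3,2)->(3,1) | p4:escaped
Step 3: p0:escaped | p1:escaped | p2:escaped | p3:(3,1)->(3,0)->EXIT | p4:escaped
Exit steps: [1, 2, 2, 3, 1]
First to escape: p0 at step 1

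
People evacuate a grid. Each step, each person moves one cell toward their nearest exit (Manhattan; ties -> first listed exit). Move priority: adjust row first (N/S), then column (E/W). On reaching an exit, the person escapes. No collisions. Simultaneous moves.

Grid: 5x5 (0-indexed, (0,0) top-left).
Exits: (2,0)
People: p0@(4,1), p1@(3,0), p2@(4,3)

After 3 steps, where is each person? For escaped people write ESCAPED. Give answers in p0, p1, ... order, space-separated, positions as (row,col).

Step 1: p0:(4,1)->(3,1) | p1:(3,0)->(2,0)->EXIT | p2:(4,3)->(3,3)
Step 2: p0:(3,1)->(2,1) | p1:escaped | p2:(3,3)->(2,3)
Step 3: p0:(2,1)->(2,0)->EXIT | p1:escaped | p2:(2,3)->(2,2)

ESCAPED ESCAPED (2,2)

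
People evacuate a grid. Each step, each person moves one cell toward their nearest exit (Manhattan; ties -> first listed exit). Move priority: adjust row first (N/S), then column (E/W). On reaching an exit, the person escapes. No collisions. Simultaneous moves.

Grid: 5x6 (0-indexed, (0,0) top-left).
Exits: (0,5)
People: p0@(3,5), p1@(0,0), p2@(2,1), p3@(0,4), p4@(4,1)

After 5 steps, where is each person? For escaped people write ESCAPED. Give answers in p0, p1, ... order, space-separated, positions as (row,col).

Step 1: p0:(3,5)->(2,5) | p1:(0,0)->(0,1) | p2:(2,1)->(1,1) | p3:(0,4)->(0,5)->EXIT | p4:(4,1)->(3,1)
Step 2: p0:(2,5)->(1,5) | p1:(0,1)->(0,2) | p2:(1,1)->(0,1) | p3:escaped | p4:(3,1)->(2,1)
Step 3: p0:(1,5)->(0,5)->EXIT | p1:(0,2)->(0,3) | p2:(0,1)->(0,2) | p3:escaped | p4:(2,1)->(1,1)
Step 4: p0:escaped | p1:(0,3)->(0,4) | p2:(0,2)->(0,3) | p3:escaped | p4:(1,1)->(0,1)
Step 5: p0:escaped | p1:(0,4)->(0,5)->EXIT | p2:(0,3)->(0,4) | p3:escaped | p4:(0,1)->(0,2)

ESCAPED ESCAPED (0,4) ESCAPED (0,2)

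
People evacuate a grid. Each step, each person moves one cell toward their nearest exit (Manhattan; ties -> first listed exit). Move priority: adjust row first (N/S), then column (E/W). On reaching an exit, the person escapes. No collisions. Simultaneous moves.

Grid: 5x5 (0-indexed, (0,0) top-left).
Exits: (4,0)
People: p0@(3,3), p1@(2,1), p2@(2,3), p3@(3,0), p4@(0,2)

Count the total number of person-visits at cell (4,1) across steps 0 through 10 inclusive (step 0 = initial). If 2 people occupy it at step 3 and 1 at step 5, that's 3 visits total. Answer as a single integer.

Step 0: p0@(3,3) p1@(2,1) p2@(2,3) p3@(3,0) p4@(0,2) -> at (4,1): 0 [-], cum=0
Step 1: p0@(4,3) p1@(3,1) p2@(3,3) p3@ESC p4@(1,2) -> at (4,1): 0 [-], cum=0
Step 2: p0@(4,2) p1@(4,1) p2@(4,3) p3@ESC p4@(2,2) -> at (4,1): 1 [p1], cum=1
Step 3: p0@(4,1) p1@ESC p2@(4,2) p3@ESC p4@(3,2) -> at (4,1): 1 [p0], cum=2
Step 4: p0@ESC p1@ESC p2@(4,1) p3@ESC p4@(4,2) -> at (4,1): 1 [p2], cum=3
Step 5: p0@ESC p1@ESC p2@ESC p3@ESC p4@(4,1) -> at (4,1): 1 [p4], cum=4
Step 6: p0@ESC p1@ESC p2@ESC p3@ESC p4@ESC -> at (4,1): 0 [-], cum=4
Total visits = 4

Answer: 4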